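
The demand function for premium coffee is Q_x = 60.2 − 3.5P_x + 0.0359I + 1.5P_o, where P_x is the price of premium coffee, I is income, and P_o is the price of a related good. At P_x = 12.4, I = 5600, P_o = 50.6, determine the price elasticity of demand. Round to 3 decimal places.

-0.148

Evaluating quantity at (P_x, I, P_o) gives Q_x = 60.2 − 3.5(12.4) + 0.0359(5600) + 1.5(50.6) = 60.2 − 43.4 + 201.04 + 75.9 = 293.74.
∂Q_x/∂P_x = −3.5, so E_p = (−3.5)·(12.4/293.74) ≈ -0.148.
|E_p| < 1: demand is inelastic.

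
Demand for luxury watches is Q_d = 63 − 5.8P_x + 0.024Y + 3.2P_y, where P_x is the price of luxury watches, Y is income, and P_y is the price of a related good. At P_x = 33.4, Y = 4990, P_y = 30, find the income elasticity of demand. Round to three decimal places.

Evaluating quantity at (P_x, Y, P_y) gives Q_d = 63 − 5.8(33.4) + 0.024(4990) + 3.2(30) = 63 − 193.72 + 119.76 + 96 = 85.04.
∂Q_d/∂Y = +0.024, so E_I = 0.024·(4990/85.04) ≈ 1.408.
E_I > 1: normal good (luxury).

1.408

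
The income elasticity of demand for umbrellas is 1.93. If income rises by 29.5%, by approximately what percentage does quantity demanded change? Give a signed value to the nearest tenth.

56.9

%ΔQ ≈ E × %ΔI = (1.93) × (29.5%) ≈ 56.9%.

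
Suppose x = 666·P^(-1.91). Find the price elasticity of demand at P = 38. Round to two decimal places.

For a Cobb–Douglas (constant-elasticity) form x = A·P^α·…, the elasticity with respect to P equals the exponent α at every point.
Here the exponent on P is -1.91, so the price elasticity of demand is -1.91.

-1.91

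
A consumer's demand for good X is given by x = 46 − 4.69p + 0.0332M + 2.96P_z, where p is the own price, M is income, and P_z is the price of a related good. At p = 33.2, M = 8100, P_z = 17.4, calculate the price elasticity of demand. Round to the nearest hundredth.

Substituting, x = 46 − 4.69(33.2) + 0.0332(8100) + 2.96(17.4) = 46 − 155.708 + 268.92 + 51.504 = 210.716.
∂x/∂p = −4.69, so E_p = (−4.69)·(33.2/210.716) ≈ -0.74.
|E_p| < 1: demand is inelastic.

-0.74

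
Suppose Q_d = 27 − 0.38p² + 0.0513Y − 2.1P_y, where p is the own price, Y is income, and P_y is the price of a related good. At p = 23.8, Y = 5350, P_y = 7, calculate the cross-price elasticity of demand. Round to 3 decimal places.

Substituting, Q_d = 27 − 0.38(23.8)² + 0.0513(5350) − 2.1(7) = 27 − 215.2472 + 274.455 − 14.7 = 71.5078.
∂Q_d/∂P_y = −2.1, so E_xy = -2.1·(7/71.5078) ≈ -0.206.
E_xy < 0: the goods are complements.

-0.206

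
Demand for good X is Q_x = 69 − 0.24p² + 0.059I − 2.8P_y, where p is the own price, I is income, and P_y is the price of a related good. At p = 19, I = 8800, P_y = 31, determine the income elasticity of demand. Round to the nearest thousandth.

1.252

Evaluating quantity at (p, I, P_y) gives Q_x = 69 − 0.24(19)² + 0.059(8800) − 2.8(31) = 69 − 86.64 + 519.2 − 86.8 = 414.76.
∂Q_x/∂I = +0.059, so E_I = 0.059·(8800/414.76) ≈ 1.252.
E_I > 1: normal good (luxury).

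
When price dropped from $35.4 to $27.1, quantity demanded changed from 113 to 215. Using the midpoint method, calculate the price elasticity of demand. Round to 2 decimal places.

%ΔQ = (215 − 113)/[(113 + 215)/2] = 102/164 ≈ 0.6220.
%Δp = (27.1 − 35.4)/[(35.4 + 27.1)/2] = -8.3/31.25 ≈ -0.2656.
Arc elasticity E = %ΔQ/%Δp ≈ 0.6220/-0.2656 ≈ -2.34.
|E| > 1: demand is elastic over this range.

-2.34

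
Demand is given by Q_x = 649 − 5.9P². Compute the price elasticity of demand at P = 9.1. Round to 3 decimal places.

At P = 9.1, Q_x = 160.421.
dQ_x/dP = −2·5.9·P = −107.38.
Point elasticity E = (dQ_x/dP)·(P/Q_x) = -107.38 × 9.1/160.421 ≈ -6.091.
|E| > 1, so demand is elastic at this price.

-6.091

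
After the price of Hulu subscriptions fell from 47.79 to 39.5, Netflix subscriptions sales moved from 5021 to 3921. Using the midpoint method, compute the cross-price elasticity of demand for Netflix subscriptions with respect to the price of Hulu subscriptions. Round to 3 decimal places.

%ΔQ_x = (3921 − 5021)/[(5021+3921)/2] = -1100/4471 ≈ -0.2460.
%ΔP_y = (39.5 − 47.79)/[(47.79+39.5)/2] ≈ -0.1899.
E_xy = -0.2460/-0.1899 ≈ 1.295.
E_xy > 0, so Netflix subscriptions and Hulu subscriptions are substitutes.

1.295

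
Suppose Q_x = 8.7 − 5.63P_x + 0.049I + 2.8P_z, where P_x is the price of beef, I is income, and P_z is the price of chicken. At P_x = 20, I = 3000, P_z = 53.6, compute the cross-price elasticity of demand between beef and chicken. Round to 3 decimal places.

Q_x = 8.7 − 5.63(20) + 0.049(3000) + 2.8(53.6) = 8.7 − 112.6 + 147 + 150.08 = 193.18.
∂Q_x/∂P_z = +2.8, so E_xy = 2.8·(53.6/193.18) ≈ 0.777.
E_xy > 0: the goods are substitutes.

0.777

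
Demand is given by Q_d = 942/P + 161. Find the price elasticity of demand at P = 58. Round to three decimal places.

At P = 58, Q_d = 177.2414.
dQ_d/dP = −942/P² = −0.28.
Point elasticity E = (dQ_d/dP)·(P/Q_d) = -0.28 × 58/177.2414 ≈ -0.092.
|E| < 1, so demand is inelastic at this price.

-0.092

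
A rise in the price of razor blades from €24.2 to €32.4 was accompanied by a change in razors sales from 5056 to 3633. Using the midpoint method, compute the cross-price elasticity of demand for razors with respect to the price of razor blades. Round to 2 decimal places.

%ΔQ_x = (3633 − 5056)/[(5056+3633)/2] = -1423/4344.5 ≈ -0.3275.
%ΔP_y = (32.4 − 24.2)/[(24.2+32.4)/2] ≈ 0.2898.
E_xy = -0.3275/0.2898 ≈ -1.13.
E_xy < 0, so razors and razor blades are complements.

-1.13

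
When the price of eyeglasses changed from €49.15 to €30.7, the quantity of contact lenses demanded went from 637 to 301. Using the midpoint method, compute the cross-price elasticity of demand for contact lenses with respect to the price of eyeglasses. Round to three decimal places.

1.550

%ΔQ_x = (301 − 637)/[(637+301)/2] = -336/469 ≈ -0.7164.
%ΔP_y = (30.7 − 49.15)/[(49.15+30.7)/2] ≈ -0.4621.
E_xy = -0.7164/-0.4621 ≈ 1.550.
E_xy > 0, so contact lenses and eyeglasses are substitutes.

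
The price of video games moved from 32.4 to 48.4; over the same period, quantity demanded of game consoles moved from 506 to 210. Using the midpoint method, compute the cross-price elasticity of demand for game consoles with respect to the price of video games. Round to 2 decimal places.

-2.09

%ΔQ_x = (210 − 506)/[(506+210)/2] = -296/358 ≈ -0.8268.
%ΔP_y = (48.4 − 32.4)/[(32.4+48.4)/2] ≈ 0.3960.
E_xy = -0.8268/0.3960 ≈ -2.09.
E_xy < 0, so game consoles and video games are complements.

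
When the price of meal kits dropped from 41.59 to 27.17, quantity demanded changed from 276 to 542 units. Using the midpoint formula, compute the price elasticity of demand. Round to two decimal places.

%ΔQ = (542 − 276)/[(276 + 542)/2] = 266/409 ≈ 0.6504.
%Δp = (27.17 − 41.59)/[(41.59 + 27.17)/2] = -14.42/34.38 ≈ -0.4194.
Arc elasticity E = %ΔQ/%Δp ≈ 0.6504/-0.4194 ≈ -1.55.
|E| > 1: demand is elastic over this range.

-1.55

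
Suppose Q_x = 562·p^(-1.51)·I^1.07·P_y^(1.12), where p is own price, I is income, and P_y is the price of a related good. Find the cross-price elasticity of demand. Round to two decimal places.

1.12

For a Cobb–Douglas (constant-elasticity) form Q_x = A·P_y^α·…, the elasticity with respect to P_y equals the exponent α at every point.
Here the exponent on P_y is 1.12, so the cross-price elasticity of demand is 1.12.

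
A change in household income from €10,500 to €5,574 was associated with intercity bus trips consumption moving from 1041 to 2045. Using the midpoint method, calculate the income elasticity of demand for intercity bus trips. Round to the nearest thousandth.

-1.062

%ΔQ = (2045 − 1041)/[(1041+2045)/2] = 1004/1543 ≈ 0.6507.
%ΔI = (5,574 − 10,500)/[(10,500+5,574)/2] = -4926/8037 ≈ -0.6129.
E_I = %ΔQ/%ΔI ≈ -1.062.
E_I < 0: inferior good.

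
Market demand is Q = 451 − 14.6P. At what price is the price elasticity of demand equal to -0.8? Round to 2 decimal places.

Set −bP/(a − bP) = −0.8 ⇒ bP = 0.8(a − bP) ⇒ bP(1+0.8) = 0.8·a.
P = 0.8·451/(14.6·1.8) ≈ 13.73.

13.73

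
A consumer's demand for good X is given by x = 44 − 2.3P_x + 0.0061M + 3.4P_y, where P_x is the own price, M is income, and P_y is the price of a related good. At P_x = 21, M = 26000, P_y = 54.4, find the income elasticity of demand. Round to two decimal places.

0.47

x = 44 − 2.3(21) + 0.0061(26000) + 3.4(54.4) = 44 − 48.3 + 158.6 + 184.96 = 339.26.
∂x/∂M = +0.0061, so E_I = 0.0061·(26000/339.26) ≈ 0.47.
E_I ∈ (0,1): normal good (necessity).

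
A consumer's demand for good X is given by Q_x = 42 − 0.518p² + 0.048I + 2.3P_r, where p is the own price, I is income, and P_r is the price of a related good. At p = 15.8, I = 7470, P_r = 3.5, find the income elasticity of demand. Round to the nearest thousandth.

Q_x = 42 − 0.518(15.8)² + 0.048(7470) + 2.3(3.5) = 42 − 129.3135 + 358.56 + 8.05 = 279.2965.
∂Q_x/∂I = +0.048, so E_I = 0.048·(7470/279.2965) ≈ 1.284.
E_I > 1: normal good (luxury).

1.284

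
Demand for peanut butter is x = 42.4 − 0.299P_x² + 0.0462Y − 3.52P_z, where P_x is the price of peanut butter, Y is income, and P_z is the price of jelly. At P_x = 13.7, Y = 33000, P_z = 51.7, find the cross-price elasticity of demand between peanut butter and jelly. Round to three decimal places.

Substituting, x = 42.4 − 0.299(13.7)² + 0.0462(33000) − 3.52(51.7) = 42.4 − 56.1193 + 1524.6 − 181.984 = 1328.8967.
∂x/∂P_z = −3.52, so E_xy = -3.52·(51.7/1328.8967) ≈ -0.137.
E_xy < 0: the goods are complements.

-0.137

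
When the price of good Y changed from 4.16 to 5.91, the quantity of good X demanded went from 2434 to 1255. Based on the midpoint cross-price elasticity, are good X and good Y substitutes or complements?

%ΔQ_x = (1255 − 2434)/[(2434+1255)/2] = -1179/1844.5 ≈ -0.6392.
%ΔP_y = (5.91 − 4.16)/[(4.16+5.91)/2] ≈ 0.3476.
E_xy = -0.6392/0.3476 ≈ -1.839.
E_xy < 0, so the goods are complements.

complements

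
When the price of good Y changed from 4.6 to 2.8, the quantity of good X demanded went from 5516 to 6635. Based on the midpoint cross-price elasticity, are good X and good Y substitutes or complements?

%ΔQ_x = (6635 − 5516)/[(5516+6635)/2] = 1119/6075.5 ≈ 0.1842.
%ΔP_y = (2.8 − 4.6)/[(4.6+2.8)/2] ≈ -0.4865.
E_xy = 0.1842/-0.4865 ≈ -0.379.
E_xy < 0, so the goods are complements.

complements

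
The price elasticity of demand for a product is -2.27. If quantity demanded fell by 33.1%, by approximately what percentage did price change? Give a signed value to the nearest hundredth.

14.58

%ΔQ ≈ E × %ΔP ⇒ %ΔP = %ΔQ / E = (-33.1%)/(-2.27) ≈ 14.58%.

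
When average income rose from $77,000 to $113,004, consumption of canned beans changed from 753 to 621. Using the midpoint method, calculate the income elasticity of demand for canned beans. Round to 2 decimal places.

-0.51

%ΔQ = (621 − 753)/[(753+621)/2] = -132/687 ≈ -0.1921.
%ΔY = (113,004 − 77,000)/[(77,000+113,004)/2] = 36004/95002 ≈ 0.3790.
E_I = %ΔQ/%ΔY ≈ -0.51.
E_I < 0: inferior good.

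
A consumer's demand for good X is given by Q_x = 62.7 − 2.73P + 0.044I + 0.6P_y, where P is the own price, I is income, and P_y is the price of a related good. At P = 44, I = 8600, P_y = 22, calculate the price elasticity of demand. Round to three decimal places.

-0.359

At the given point, Q_x = 62.7 − 2.73(44) + 0.044(8600) + 0.6(22) = 62.7 − 120.12 + 378.4 + 13.2 = 334.18.
∂Q_x/∂P = −2.73, so E_p = (−2.73)·(44/334.18) ≈ -0.359.
|E_p| < 1: demand is inelastic.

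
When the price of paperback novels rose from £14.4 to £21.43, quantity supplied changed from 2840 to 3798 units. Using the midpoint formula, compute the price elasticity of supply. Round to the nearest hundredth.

%Δq = (3798 − 2840)/[(2840 + 3798)/2] = 958/3319 ≈ 0.2886.
%Δp = (21.43 − 14.4)/[(14.4 + 21.43)/2] = 7.03/17.915 ≈ 0.3924.
Arc elasticity E = %Δq/%Δp ≈ 0.2886/0.3924 ≈ 0.74.
|E| < 1: supply is inelastic over this range.

0.74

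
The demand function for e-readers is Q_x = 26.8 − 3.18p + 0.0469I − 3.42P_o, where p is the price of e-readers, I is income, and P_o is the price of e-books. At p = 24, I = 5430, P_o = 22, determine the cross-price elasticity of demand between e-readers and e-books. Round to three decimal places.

-0.579

Substituting, Q_x = 26.8 − 3.18(24) + 0.0469(5430) − 3.42(22) = 26.8 − 76.32 + 254.667 − 75.24 = 129.907.
∂Q_x/∂P_o = −3.42, so E_xy = -3.42·(22/129.907) ≈ -0.579.
E_xy < 0: the goods are complements.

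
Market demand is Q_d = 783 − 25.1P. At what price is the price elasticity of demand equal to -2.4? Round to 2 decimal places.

22.02

Set −bP/(a − bP) = −2.4 ⇒ bP = 2.4(a − bP) ⇒ bP(1+2.4) = 2.4·a.
P = 2.4·783/(25.1·3.4) ≈ 22.02.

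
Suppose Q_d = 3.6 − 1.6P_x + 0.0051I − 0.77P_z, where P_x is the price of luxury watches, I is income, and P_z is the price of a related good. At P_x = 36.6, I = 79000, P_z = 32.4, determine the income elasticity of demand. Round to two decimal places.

1.25

First evaluate Q_d: 3.6 − 1.6(36.6) + 0.0051(79000) − 0.77(32.4) = 3.6 − 58.56 + 402.9 − 24.948 = 322.992.
∂Q_d/∂I = +0.0051, so E_I = 0.0051·(79000/322.992) ≈ 1.25.
E_I > 1: normal good (luxury).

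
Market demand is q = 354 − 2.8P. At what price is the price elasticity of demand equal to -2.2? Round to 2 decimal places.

Set −bP/(a − bP) = −2.2 ⇒ bP = 2.2(a − bP) ⇒ bP(1+2.2) = 2.2·a.
P = 2.2·354/(2.8·3.2) ≈ 86.92.

86.92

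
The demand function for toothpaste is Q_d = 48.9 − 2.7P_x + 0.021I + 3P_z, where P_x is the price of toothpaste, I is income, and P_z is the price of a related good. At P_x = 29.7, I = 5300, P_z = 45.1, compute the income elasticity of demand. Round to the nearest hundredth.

At the given point, Q_d = 48.9 − 2.7(29.7) + 0.021(5300) + 3(45.1) = 48.9 − 80.19 + 111.3 + 135.3 = 215.31.
∂Q_d/∂I = +0.021, so E_I = 0.021·(5300/215.31) ≈ 0.52.
E_I ∈ (0,1): normal good (necessity).

0.52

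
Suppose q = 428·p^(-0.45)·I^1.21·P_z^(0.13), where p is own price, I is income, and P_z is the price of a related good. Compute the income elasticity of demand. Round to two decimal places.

For a Cobb–Douglas (constant-elasticity) form q = A·I^α·…, the elasticity with respect to I equals the exponent α at every point.
Here the exponent on I is 1.21, so the income elasticity of demand is 1.21.

1.21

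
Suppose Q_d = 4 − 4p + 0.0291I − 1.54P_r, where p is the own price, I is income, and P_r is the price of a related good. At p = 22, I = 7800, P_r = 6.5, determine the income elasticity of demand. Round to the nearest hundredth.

First evaluate Q_d: 4 − 4(22) + 0.0291(7800) − 1.54(6.5) = 4 − 88 + 226.98 − 10.01 = 132.97.
∂Q_d/∂I = +0.0291, so E_I = 0.0291·(7800/132.97) ≈ 1.71.
E_I > 1: normal good (luxury).

1.71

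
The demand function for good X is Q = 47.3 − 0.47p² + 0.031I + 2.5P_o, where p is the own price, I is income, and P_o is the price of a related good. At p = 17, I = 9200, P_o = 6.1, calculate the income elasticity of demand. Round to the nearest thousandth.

1.346

Q = 47.3 − 0.47(17)² + 0.031(9200) + 2.5(6.1) = 47.3 − 135.83 + 285.2 + 15.25 = 211.92.
∂Q/∂I = +0.031, so E_I = 0.031·(9200/211.92) ≈ 1.346.
E_I > 1: normal good (luxury).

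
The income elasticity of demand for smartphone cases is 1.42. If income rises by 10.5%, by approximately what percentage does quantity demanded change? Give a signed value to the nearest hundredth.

14.91

%ΔQ ≈ E × %ΔI = (1.42) × (10.5%) = 14.91%.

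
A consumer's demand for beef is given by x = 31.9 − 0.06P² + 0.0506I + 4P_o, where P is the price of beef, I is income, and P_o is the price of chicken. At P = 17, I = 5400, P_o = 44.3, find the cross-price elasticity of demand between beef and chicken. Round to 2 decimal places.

0.38

At the given point, x = 31.9 − 0.06(17)² + 0.0506(5400) + 4(44.3) = 31.9 − 17.34 + 273.24 + 177.2 = 465.
∂x/∂P_o = +4, so E_xy = 4·(44.3/465) ≈ 0.38.
E_xy > 0: the goods are substitutes.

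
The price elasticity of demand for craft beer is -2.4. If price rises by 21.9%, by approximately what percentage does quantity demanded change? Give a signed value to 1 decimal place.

%ΔQ ≈ E × %ΔP = (-2.4) × (21.9%) ≈ -52.6%.

-52.6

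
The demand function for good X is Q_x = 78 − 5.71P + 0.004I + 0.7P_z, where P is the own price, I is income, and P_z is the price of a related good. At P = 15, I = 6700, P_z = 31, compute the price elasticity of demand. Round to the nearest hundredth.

-2.10

First evaluate Q_x: 78 − 5.71(15) + 0.004(6700) + 0.7(31) = 78 − 85.65 + 26.8 + 21.7 = 40.85.
∂Q_x/∂P = −5.71, so E_p = (−5.71)·(15/40.85) ≈ -2.10.
|E_p| > 1: demand is elastic.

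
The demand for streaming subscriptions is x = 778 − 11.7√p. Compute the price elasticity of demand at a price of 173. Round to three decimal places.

-0.123

At p = 173, x = 624.1105.
dx/dp = −11.7/(2√p) = −11.7/(2·13.1529).
Point elasticity E = (dx/dp)·(p/x) = -0.4448 × 173/624.1105 ≈ -0.123.
|E| < 1, so demand is inelastic at this price.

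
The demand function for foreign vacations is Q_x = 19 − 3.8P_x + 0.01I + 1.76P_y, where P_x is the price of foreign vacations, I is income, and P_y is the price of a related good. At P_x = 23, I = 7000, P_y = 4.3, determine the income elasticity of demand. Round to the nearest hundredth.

At the given point, Q_x = 19 − 3.8(23) + 0.01(7000) + 1.76(4.3) = 19 − 87.4 + 70 + 7.568 = 9.168.
∂Q_x/∂I = +0.01, so E_I = 0.01·(7000/9.168) ≈ 7.64.
E_I > 1: normal good (luxury).

7.64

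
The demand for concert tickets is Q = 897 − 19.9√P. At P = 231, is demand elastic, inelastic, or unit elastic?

At P = 231, Q = 594.5462.
dQ/dP = −19.9/(2√P) = −19.9/(2·15.1987).
Point elasticity E = (dQ/dP)·(P/Q) = -0.6547 × 231/594.5462 ≈ -0.254.
|E| ≈ 0.254 < 1, so demand is inelastic.

inelastic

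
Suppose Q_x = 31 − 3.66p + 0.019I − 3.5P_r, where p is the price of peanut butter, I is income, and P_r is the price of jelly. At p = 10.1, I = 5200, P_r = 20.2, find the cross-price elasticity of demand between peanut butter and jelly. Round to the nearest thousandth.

Q_x = 31 − 3.66(10.1) + 0.019(5200) − 3.5(20.2) = 31 − 36.966 + 98.8 − 70.7 = 22.134.
∂Q_x/∂P_r = −3.5, so E_xy = -3.5·(20.2/22.134) ≈ -3.194.
E_xy < 0: the goods are complements.

-3.194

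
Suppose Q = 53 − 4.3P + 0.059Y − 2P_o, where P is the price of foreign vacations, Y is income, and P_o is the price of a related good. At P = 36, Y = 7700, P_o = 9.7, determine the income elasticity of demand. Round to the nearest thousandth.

Evaluating quantity at (P, Y, P_o) gives Q = 53 − 4.3(36) + 0.059(7700) − 2(9.7) = 53 − 154.8 + 454.3 − 19.4 = 333.1.
∂Q/∂Y = +0.059, so E_I = 0.059·(7700/333.1) ≈ 1.364.
E_I > 1: normal good (luxury).

1.364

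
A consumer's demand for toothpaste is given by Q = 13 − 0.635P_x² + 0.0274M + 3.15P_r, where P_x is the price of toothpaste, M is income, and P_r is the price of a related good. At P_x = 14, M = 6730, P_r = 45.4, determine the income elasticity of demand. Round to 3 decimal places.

0.854

Q = 13 − 0.635(14)² + 0.0274(6730) + 3.15(45.4) = 13 − 124.46 + 184.402 + 143.01 = 215.952.
∂Q/∂M = +0.0274, so E_I = 0.0274·(6730/215.952) ≈ 0.854.
E_I ∈ (0,1): normal good (necessity).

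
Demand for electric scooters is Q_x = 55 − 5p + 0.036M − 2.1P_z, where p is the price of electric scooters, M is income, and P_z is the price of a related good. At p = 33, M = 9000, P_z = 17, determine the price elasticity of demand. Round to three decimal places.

First evaluate Q_x: 55 − 5(33) + 0.036(9000) − 2.1(17) = 55 − 165 + 324 − 35.7 = 178.3.
∂Q_x/∂p = −5, so E_p = (−5)·(33/178.3) ≈ -0.925.
|E_p| < 1: demand is inelastic.

-0.925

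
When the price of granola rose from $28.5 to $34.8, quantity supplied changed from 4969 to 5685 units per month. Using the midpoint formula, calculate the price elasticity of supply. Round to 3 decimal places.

0.675

%Δq = (5685 − 4969)/[(4969 + 5685)/2] = 716/5327 ≈ 0.1344.
%ΔP = (34.8 − 28.5)/[(28.5 + 34.8)/2] = 6.3/31.65 ≈ 0.1991.
Arc elasticity E = %Δq/%ΔP ≈ 0.1344/0.1991 ≈ 0.675.
|E| < 1: supply is inelastic over this range.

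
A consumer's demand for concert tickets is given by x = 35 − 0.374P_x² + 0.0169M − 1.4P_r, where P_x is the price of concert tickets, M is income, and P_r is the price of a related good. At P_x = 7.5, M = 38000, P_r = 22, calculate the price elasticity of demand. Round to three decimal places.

At the given point, x = 35 − 0.374(7.5)² + 0.0169(38000) − 1.4(22) = 35 − 21.0375 + 642.2 − 30.8 = 625.3625.
∂x/∂P_x = −2·0.374·P_x = -5.61, so E_p = -5.61·(7.5/625.3625) ≈ -0.067.
|E_p| < 1: demand is inelastic.

-0.067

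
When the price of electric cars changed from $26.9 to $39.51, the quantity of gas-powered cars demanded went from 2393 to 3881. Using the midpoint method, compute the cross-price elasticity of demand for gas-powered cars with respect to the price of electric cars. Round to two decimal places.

%ΔQ_x = (3881 − 2393)/[(2393+3881)/2] = 1488/3137 ≈ 0.4743.
%ΔP_y = (39.51 − 26.9)/[(26.9+39.51)/2] ≈ 0.3798.
E_xy = 0.4743/0.3798 ≈ 1.25.
E_xy > 0, so gas-powered cars and electric cars are substitutes.

1.25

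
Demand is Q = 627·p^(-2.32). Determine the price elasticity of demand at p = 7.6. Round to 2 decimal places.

-2.32

For a Cobb–Douglas (constant-elasticity) form Q = A·p^α·…, the elasticity with respect to p equals the exponent α at every point.
Here the exponent on p is -2.32, so the price elasticity of demand is -2.32.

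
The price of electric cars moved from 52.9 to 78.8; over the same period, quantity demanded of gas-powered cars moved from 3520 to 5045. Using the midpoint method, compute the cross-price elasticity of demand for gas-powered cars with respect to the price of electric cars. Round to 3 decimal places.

0.905

%ΔQ_x = (5045 − 3520)/[(3520+5045)/2] = 1525/4282.5 ≈ 0.3561.
%ΔP_y = (78.8 − 52.9)/[(52.9+78.8)/2] ≈ 0.3933.
E_xy = 0.3561/0.3933 ≈ 0.905.
E_xy > 0, so gas-powered cars and electric cars are substitutes.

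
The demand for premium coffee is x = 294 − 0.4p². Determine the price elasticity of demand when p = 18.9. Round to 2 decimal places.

-1.89

At p = 18.9, x = 151.116.
dx/dp = −2·0.4·p = −15.12.
Point elasticity E = (dx/dp)·(p/x) = -15.12 × 18.9/151.116 ≈ -1.89.
|E| > 1, so demand is elastic at this price.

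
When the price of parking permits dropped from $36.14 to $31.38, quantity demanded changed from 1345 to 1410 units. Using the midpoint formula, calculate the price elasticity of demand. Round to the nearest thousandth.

%Δq = (1410 − 1345)/[(1345 + 1410)/2] = 65/1377.5 ≈ 0.0472.
%ΔP = (31.38 − 36.14)/[(36.14 + 31.38)/2] = -4.76/33.76 ≈ -0.1410.
Arc elasticity E = %Δq/%ΔP ≈ 0.0472/-0.1410 ≈ -0.335.
|E| < 1: demand is inelastic over this range.

-0.335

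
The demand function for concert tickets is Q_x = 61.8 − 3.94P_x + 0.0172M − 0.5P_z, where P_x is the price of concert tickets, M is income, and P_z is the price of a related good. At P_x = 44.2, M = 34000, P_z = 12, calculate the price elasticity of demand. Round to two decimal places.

-0.37

Substituting, Q_x = 61.8 − 3.94(44.2) + 0.0172(34000) − 0.5(12) = 61.8 − 174.148 + 584.8 − 6 = 466.452.
∂Q_x/∂P_x = −3.94, so E_p = (−3.94)·(44.2/466.452) ≈ -0.37.
|E_p| < 1: demand is inelastic.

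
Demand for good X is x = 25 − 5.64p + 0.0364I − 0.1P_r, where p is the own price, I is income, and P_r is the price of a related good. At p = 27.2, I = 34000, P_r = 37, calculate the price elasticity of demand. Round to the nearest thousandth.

Evaluating quantity at (p, I, P_r) gives x = 25 − 5.64(27.2) + 0.0364(34000) − 0.1(37) = 25 − 153.408 + 1237.6 − 3.7 = 1105.492.
∂x/∂p = −5.64, so E_p = (−5.64)·(27.2/1105.492) ≈ -0.139.
|E_p| < 1: demand is inelastic.

-0.139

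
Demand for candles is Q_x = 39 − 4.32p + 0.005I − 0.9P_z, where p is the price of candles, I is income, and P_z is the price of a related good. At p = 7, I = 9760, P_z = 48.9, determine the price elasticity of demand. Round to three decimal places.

-2.232

Q_x = 39 − 4.32(7) + 0.005(9760) − 0.9(48.9) = 39 − 30.24 + 48.8 − 44.01 = 13.55.
∂Q_x/∂p = −4.32, so E_p = (−4.32)·(7/13.55) ≈ -2.232.
|E_p| > 1: demand is elastic.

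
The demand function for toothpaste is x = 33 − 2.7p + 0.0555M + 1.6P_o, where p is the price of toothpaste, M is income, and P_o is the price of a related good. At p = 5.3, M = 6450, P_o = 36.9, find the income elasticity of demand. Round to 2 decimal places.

0.82

At the given point, x = 33 − 2.7(5.3) + 0.0555(6450) + 1.6(36.9) = 33 − 14.31 + 357.975 + 59.04 = 435.705.
∂x/∂M = +0.0555, so E_I = 0.0555·(6450/435.705) ≈ 0.82.
E_I ∈ (0,1): normal good (necessity).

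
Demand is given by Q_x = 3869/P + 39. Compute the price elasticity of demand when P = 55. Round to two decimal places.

At P = 55, Q_x = 109.3455.
dQ_x/dP = −3869/P² = −1.279.
Point elasticity E = (dQ_x/dP)·(P/Q_x) = -1.279 × 55/109.3455 ≈ -0.64.
|E| < 1, so demand is inelastic at this price.

-0.64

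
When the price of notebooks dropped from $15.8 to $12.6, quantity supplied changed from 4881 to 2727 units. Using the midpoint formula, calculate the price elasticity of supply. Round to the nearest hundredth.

%ΔQ = (2727 − 4881)/[(4881 + 2727)/2] = -2154/3804 ≈ -0.5662.
%ΔP = (12.6 − 15.8)/[(15.8 + 12.6)/2] = -3.2/14.2 ≈ -0.2254.
Arc elasticity E = %ΔQ/%ΔP ≈ -0.5662/-0.2254 ≈ 2.51.
|E| > 1: supply is elastic over this range.

2.51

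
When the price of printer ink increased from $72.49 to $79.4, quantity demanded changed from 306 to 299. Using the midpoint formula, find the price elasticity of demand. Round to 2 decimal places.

%ΔQ = (299 − 306)/[(306 + 299)/2] = -7/302.5 ≈ -0.0231.
%ΔP = (79.4 − 72.49)/[(72.49 + 79.4)/2] = 6.91/75.945 ≈ 0.0910.
Arc elasticity E = %ΔQ/%ΔP ≈ -0.0231/0.0910 ≈ -0.25.
|E| < 1: demand is inelastic over this range.

-0.25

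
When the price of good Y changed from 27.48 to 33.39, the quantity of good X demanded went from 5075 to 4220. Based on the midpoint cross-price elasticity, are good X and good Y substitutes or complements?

complements

%ΔQ_x = (4220 − 5075)/[(5075+4220)/2] = -855/4647.5 ≈ -0.1840.
%ΔP_y = (33.39 − 27.48)/[(27.48+33.39)/2] ≈ 0.1942.
E_xy = -0.1840/0.1942 ≈ -0.947.
E_xy < 0, so the goods are complements.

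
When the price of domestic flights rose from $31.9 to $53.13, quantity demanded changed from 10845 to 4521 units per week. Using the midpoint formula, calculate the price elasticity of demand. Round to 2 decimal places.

-1.65

%ΔQ = (4521 − 10845)/[(10845 + 4521)/2] = -6324/7683 ≈ -0.8231.
%Δp = (53.13 − 31.9)/[(31.9 + 53.13)/2] = 21.23/42.515 ≈ 0.4994.
Arc elasticity E = %ΔQ/%Δp ≈ -0.8231/0.4994 ≈ -1.65.
|E| > 1: demand is elastic over this range.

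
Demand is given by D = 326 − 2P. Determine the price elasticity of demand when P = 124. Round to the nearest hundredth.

-3.18

At P = 124, D = 78.
dD/dP = −2.
Point elasticity E = (dD/dP)·(P/D) = -2 × 124/78 ≈ -3.18.
|E| > 1, so demand is elastic at this price.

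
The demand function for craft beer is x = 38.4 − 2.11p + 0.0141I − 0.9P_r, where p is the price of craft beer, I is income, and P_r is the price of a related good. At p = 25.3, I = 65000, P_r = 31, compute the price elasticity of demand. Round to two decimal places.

First evaluate x: 38.4 − 2.11(25.3) + 0.0141(65000) − 0.9(31) = 38.4 − 53.383 + 916.5 − 27.9 = 873.617.
∂x/∂p = −2.11, so E_p = (−2.11)·(25.3/873.617) ≈ -0.06.
|E_p| < 1: demand is inelastic.

-0.06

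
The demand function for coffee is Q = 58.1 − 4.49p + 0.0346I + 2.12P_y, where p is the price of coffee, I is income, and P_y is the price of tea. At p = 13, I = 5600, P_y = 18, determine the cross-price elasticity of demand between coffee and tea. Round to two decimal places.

0.16

First evaluate Q: 58.1 − 4.49(13) + 0.0346(5600) + 2.12(18) = 58.1 − 58.37 + 193.76 + 38.16 = 231.65.
∂Q/∂P_y = +2.12, so E_xy = 2.12·(18/231.65) ≈ 0.16.
E_xy > 0: the goods are substitutes.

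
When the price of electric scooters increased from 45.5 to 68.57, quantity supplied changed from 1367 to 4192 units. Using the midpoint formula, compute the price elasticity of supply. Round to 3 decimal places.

%Δq = (4192 − 1367)/[(1367 + 4192)/2] = 2825/2779.5 ≈ 1.0164.
%ΔP = (68.57 − 45.5)/[(45.5 + 68.57)/2] = 23.07/57.035 ≈ 0.4045.
Arc elasticity E = %Δq/%ΔP ≈ 1.0164/0.4045 ≈ 2.513.
|E| > 1: supply is elastic over this range.

2.513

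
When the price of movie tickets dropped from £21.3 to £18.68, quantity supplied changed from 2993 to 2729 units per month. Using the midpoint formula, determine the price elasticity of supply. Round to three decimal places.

0.704

%Δq = (2729 − 2993)/[(2993 + 2729)/2] = -264/2861 ≈ -0.0923.
%ΔP = (18.68 − 21.3)/[(21.3 + 18.68)/2] = -2.62/19.99 ≈ -0.1311.
Arc elasticity E = %Δq/%ΔP ≈ -0.0923/-0.1311 ≈ 0.704.
|E| < 1: supply is inelastic over this range.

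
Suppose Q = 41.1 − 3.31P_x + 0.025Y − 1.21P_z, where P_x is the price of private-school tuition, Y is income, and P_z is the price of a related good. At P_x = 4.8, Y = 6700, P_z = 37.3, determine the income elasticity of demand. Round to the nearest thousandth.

Substituting, Q = 41.1 − 3.31(4.8) + 0.025(6700) − 1.21(37.3) = 41.1 − 15.888 + 167.5 − 45.133 = 147.579.
∂Q/∂Y = +0.025, so E_I = 0.025·(6700/147.579) ≈ 1.135.
E_I > 1: normal good (luxury).

1.135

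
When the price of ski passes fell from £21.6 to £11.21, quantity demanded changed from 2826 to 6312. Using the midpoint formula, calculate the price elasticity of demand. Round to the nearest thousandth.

-1.205

%Δq = (6312 − 2826)/[(2826 + 6312)/2] = 3486/4569 ≈ 0.7630.
%ΔP = (11.21 − 21.6)/[(21.6 + 11.21)/2] = -10.39/16.405 ≈ -0.6333.
Arc elasticity E = %Δq/%ΔP ≈ 0.7630/-0.6333 ≈ -1.205.
|E| > 1: demand is elastic over this range.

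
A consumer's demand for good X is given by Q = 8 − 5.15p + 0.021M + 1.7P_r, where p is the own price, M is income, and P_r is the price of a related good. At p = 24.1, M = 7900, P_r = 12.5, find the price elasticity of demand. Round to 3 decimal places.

-1.747

Q = 8 − 5.15(24.1) + 0.021(7900) + 1.7(12.5) = 8 − 124.115 + 165.9 + 21.25 = 71.035.
∂Q/∂p = −5.15, so E_p = (−5.15)·(24.1/71.035) ≈ -1.747.
|E_p| > 1: demand is elastic.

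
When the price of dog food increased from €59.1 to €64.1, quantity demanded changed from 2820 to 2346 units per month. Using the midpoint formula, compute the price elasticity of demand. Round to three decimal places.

%Δq = (2346 − 2820)/[(2820 + 2346)/2] = -474/2583 ≈ -0.1835.
%Δp = (64.1 − 59.1)/[(59.1 + 64.1)/2] = 5/61.6 ≈ 0.0812.
Arc elasticity E = %Δq/%Δp ≈ -0.1835/0.0812 ≈ -2.261.
|E| > 1: demand is elastic over this range.

-2.261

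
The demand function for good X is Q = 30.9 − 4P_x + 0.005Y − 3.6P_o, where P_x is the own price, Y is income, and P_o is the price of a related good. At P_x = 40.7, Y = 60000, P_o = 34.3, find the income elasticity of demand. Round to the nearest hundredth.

Q = 30.9 − 4(40.7) + 0.005(60000) − 3.6(34.3) = 30.9 − 162.8 + 300 − 123.48 = 44.62.
∂Q/∂Y = +0.005, so E_I = 0.005·(60000/44.62) ≈ 6.72.
E_I > 1: normal good (luxury).

6.72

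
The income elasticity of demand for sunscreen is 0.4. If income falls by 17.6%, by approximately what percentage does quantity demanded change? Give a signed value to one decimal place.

-7.0

%ΔQ ≈ E × %ΔI = (0.4) × (-17.6%) ≈ -7.0%.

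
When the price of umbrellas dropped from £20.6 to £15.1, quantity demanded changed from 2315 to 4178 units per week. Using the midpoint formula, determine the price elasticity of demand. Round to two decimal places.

%ΔQ = (4178 − 2315)/[(2315 + 4178)/2] = 1863/3246.5 ≈ 0.5738.
%Δp = (15.1 − 20.6)/[(20.6 + 15.1)/2] = -5.5/17.85 ≈ -0.3081.
Arc elasticity E = %ΔQ/%Δp ≈ 0.5738/-0.3081 ≈ -1.86.
|E| > 1: demand is elastic over this range.

-1.86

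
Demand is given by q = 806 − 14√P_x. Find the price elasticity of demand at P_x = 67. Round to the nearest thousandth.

At P_x = 67, q = 691.4051.
dq/dP_x = −14/(2√P_x) = −14/(2·8.1854).
Point elasticity E = (dq/dP_x)·(P_x/q) = -0.8552 × 67/691.4051 ≈ -0.083.
|E| < 1, so demand is inelastic at this price.

-0.083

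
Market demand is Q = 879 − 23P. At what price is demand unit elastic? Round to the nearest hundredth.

For linear demand Q = a − bP, E = −bP/(a − bP). |E| = 1 ⇒ bP = a − bP ⇒ P = a/(2b).
P = 879/(2·23) ≈ 19.11.

19.11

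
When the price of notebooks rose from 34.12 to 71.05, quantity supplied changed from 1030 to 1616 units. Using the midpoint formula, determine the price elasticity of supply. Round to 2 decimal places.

%ΔQ = (1616 − 1030)/[(1030 + 1616)/2] = 586/1323 ≈ 0.4429.
%Δp = (71.05 − 34.12)/[(34.12 + 71.05)/2] = 36.93/52.585 ≈ 0.7023.
Arc elasticity E = %ΔQ/%Δp ≈ 0.4429/0.7023 ≈ 0.63.
|E| < 1: supply is inelastic over this range.

0.63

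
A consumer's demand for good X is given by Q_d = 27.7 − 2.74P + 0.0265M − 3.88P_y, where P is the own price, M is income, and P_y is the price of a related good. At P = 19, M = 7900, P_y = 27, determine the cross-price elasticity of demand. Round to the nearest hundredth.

-1.31

First evaluate Q_d: 27.7 − 2.74(19) + 0.0265(7900) − 3.88(27) = 27.7 − 52.06 + 209.35 − 104.76 = 80.23.
∂Q_d/∂P_y = −3.88, so E_xy = -3.88·(27/80.23) ≈ -1.31.
E_xy < 0: the goods are complements.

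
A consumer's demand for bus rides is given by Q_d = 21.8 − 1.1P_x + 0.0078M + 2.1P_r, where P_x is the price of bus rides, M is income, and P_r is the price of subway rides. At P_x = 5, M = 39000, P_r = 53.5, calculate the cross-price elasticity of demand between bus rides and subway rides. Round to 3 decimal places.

Substituting, Q_d = 21.8 − 1.1(5) + 0.0078(39000) + 2.1(53.5) = 21.8 − 5.5 + 304.2 + 112.35 = 432.85.
∂Q_d/∂P_r = +2.1, so E_xy = 2.1·(53.5/432.85) ≈ 0.260.
E_xy > 0: the goods are substitutes.

0.260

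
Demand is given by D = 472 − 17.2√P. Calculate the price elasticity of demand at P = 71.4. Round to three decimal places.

At P = 71.4, D = 326.6625.
dD/dP = −17.2/(2√P) = −17.2/(2·8.4499).
Point elasticity E = (dD/dP)·(P/D) = -1.0178 × 71.4/326.6625 ≈ -0.222.
|E| < 1, so demand is inelastic at this price.

-0.222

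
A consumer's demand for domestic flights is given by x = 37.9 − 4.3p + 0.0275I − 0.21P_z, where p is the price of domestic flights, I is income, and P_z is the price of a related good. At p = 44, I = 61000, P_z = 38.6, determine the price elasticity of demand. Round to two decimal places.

Substituting, x = 37.9 − 4.3(44) + 0.0275(61000) − 0.21(38.6) = 37.9 − 189.2 + 1677.5 − 8.106 = 1518.094.
∂x/∂p = −4.3, so E_p = (−4.3)·(44/1518.094) ≈ -0.12.
|E_p| < 1: demand is inelastic.

-0.12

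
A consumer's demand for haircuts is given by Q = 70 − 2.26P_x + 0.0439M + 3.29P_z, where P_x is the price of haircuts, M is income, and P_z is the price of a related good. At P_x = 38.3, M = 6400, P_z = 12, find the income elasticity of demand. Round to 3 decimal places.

0.925

Evaluating quantity at (P_x, M, P_z) gives Q = 70 − 2.26(38.3) + 0.0439(6400) + 3.29(12) = 70 − 86.558 + 280.96 + 39.48 = 303.882.
∂Q/∂M = +0.0439, so E_I = 0.0439·(6400/303.882) ≈ 0.925.
E_I ∈ (0,1): normal good (necessity).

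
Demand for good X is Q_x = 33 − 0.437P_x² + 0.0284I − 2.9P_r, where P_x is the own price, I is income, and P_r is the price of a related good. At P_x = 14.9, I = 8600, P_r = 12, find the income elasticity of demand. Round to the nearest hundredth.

Evaluating quantity at (P_x, I, P_r) gives Q_x = 33 − 0.437(14.9)² + 0.0284(8600) − 2.9(12) = 33 − 97.0184 + 244.24 − 34.8 = 145.4216.
∂Q_x/∂I = +0.0284, so E_I = 0.0284·(8600/145.4216) ≈ 1.68.
E_I > 1: normal good (luxury).

1.68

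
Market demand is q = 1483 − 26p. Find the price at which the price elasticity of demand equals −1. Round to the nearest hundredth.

For linear demand q = a − bp, E = −bp/(a − bp). |E| = 1 ⇒ bp = a − bp ⇒ p = a/(2b).
p = 1483/(2·26) ≈ 28.52.

28.52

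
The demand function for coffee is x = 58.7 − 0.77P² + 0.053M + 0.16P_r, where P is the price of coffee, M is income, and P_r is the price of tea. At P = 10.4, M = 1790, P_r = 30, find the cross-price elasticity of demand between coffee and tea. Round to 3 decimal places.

0.064

Evaluating quantity at (P, M, P_r) gives x = 58.7 − 0.77(10.4)² + 0.053(1790) + 0.16(30) = 58.7 − 83.2832 + 94.87 + 4.8 = 75.0868.
∂x/∂P_r = +0.16, so E_xy = 0.16·(30/75.0868) ≈ 0.064.
E_xy > 0: the goods are substitutes.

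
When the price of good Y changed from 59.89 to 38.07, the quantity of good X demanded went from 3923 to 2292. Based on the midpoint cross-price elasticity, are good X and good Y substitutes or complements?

substitutes

%ΔQ_x = (2292 − 3923)/[(3923+2292)/2] = -1631/3107.5 ≈ -0.5249.
%ΔP_y = (38.07 − 59.89)/[(59.89+38.07)/2] ≈ -0.4455.
E_xy = -0.5249/-0.4455 ≈ 1.178.
E_xy > 0, so the goods are substitutes.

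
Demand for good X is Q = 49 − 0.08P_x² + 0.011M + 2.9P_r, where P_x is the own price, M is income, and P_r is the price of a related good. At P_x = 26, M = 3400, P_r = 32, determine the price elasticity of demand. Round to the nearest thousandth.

-0.864

Evaluating quantity at (P_x, M, P_r) gives Q = 49 − 0.08(26)² + 0.011(3400) + 2.9(32) = 49 − 54.08 + 37.4 + 92.8 = 125.12.
∂Q/∂P_x = −2·0.08·P_x = -4.16, so E_p = -4.16·(26/125.12) ≈ -0.864.
|E_p| < 1: demand is inelastic.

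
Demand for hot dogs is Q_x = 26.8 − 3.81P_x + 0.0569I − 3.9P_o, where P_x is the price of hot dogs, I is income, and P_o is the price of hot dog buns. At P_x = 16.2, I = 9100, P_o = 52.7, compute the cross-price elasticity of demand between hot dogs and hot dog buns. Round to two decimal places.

Substituting, Q_x = 26.8 − 3.81(16.2) + 0.0569(9100) − 3.9(52.7) = 26.8 − 61.722 + 517.79 − 205.53 = 277.338.
∂Q_x/∂P_o = −3.9, so E_xy = -3.9·(52.7/277.338) ≈ -0.74.
E_xy < 0: the goods are complements.

-0.74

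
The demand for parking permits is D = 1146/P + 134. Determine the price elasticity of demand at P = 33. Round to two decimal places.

At P = 33, D = 168.7273.
dD/dP = −1146/P² = −1.0523.
Point elasticity E = (dD/dP)·(P/D) = -1.0523 × 33/168.7273 ≈ -0.21.
|E| < 1, so demand is inelastic at this price.

-0.21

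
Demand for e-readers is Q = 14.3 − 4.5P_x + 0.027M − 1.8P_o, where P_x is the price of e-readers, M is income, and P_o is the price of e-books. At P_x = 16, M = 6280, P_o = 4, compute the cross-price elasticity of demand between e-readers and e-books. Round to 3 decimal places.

-0.069

Evaluating quantity at (P_x, M, P_o) gives Q = 14.3 − 4.5(16) + 0.027(6280) − 1.8(4) = 14.3 − 72 + 169.56 − 7.2 = 104.66.
∂Q/∂P_o = −1.8, so E_xy = -1.8·(4/104.66) ≈ -0.069.
E_xy < 0: the goods are complements.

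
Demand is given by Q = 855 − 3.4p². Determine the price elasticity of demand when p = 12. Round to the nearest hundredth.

-2.68

At p = 12, Q = 365.4.
dQ/dp = −2·3.4·p = −81.6.
Point elasticity E = (dQ/dp)·(p/Q) = -81.6 × 12/365.4 ≈ -2.68.
|E| > 1, so demand is elastic at this price.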